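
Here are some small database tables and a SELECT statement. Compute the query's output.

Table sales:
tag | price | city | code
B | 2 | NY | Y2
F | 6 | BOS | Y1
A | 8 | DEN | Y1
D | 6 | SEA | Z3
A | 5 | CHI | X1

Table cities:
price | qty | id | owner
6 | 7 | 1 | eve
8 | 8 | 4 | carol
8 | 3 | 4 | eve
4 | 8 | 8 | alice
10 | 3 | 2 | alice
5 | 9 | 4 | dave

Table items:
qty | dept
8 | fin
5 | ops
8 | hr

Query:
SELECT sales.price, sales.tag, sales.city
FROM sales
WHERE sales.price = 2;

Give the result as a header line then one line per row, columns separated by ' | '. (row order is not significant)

== RESULT ==
sales.price | sales.tag | sales.city
2 | B | NY

Derivation:
After WHERE (1 rows):
sales.tag | sales.price | sales.city | sales.code
B | 2 | NY | Y2
After SELECT (1 rows):
sales.price | sales.tag | sales.city
2 | B | NY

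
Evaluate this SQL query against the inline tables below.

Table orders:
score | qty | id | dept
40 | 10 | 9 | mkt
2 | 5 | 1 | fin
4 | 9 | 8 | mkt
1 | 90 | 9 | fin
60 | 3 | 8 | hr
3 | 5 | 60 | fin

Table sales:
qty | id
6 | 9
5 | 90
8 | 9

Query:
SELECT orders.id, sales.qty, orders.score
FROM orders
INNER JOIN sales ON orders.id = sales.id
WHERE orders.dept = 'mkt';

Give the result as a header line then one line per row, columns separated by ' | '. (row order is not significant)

After JOIN sales (4 rows):
orders.score | orders.qty | orders.id | orders.dept | sales.qty | sales.id
40 | 10 | 9 | mkt | 6 | 9
40 | 10 | 9 | mkt | 8 | 9
1 | 90 | 9 | fin | 6 | 9
1 | 90 | 9 | fin | 8 | 9
After WHERE (2 rows):
orders.score | orders.qty | orders.id | orders.dept | sales.qty | sales.id
40 | 10 | 9 | mkt | 6 | 9
40 | 10 | 9 | mkt | 8 | 9
After SELECT (2 rows):
orders.id | sales.qty | orders.score
9 | 6 | 40
9 | 8 | 40

== RESULT ==
orders.id | sales.qty | orders.score
9 | 6 | 40
9 | 8 | 40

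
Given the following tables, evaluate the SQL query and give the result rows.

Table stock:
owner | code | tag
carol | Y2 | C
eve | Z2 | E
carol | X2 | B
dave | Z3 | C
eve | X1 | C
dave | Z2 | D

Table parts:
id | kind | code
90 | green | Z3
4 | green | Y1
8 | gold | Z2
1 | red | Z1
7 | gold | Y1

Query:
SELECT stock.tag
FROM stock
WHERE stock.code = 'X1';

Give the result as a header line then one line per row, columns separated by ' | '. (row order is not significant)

After WHERE (1 rows):
stock.owner | stock.code | stock.tag
eve | X1 | C
After SELECT (1 rows):
stock.tag
C

== RESULT ==
stock.tag
C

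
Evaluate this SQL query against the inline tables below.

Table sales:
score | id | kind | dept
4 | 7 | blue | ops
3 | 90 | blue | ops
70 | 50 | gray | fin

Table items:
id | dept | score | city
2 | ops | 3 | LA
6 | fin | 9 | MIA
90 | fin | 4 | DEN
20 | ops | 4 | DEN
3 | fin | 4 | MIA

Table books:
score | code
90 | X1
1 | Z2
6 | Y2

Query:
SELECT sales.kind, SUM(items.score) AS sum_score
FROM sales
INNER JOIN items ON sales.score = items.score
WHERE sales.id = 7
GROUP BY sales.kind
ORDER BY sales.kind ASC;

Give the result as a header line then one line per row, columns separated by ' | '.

After JOIN items (4 rows):
sales.score | sales.id | sales.kind | sales.dept | items.id | items.dept | items.score | items.city
4 | 7 | blue | ops | 90 | fin | 4 | DEN
4 | 7 | blue | ops | 20 | ops | 4 | DEN
4 | 7 | blue | ops | 3 | fin | 4 | MIA
3 | 90 | blue | ops | 2 | ops | 3 | LA
After WHERE (3 rows):
sales.score | sales.id | sales.kind | sales.dept | items.id | items.dept | items.score | items.city
4 | 7 | blue | ops | 90 | fin | 4 | DEN
4 | 7 | blue | ops | 20 | ops | 4 | DEN
4 | 7 | blue | ops | 3 | fin | 4 | MIA
After GROUP BY (1 rows):
sales.kind | sum_score
blue | 12
After ORDER BY (1 rows):
sales.kind | sum_score
blue | 12

== RESULT ==
sales.kind | sum_score
blue | 12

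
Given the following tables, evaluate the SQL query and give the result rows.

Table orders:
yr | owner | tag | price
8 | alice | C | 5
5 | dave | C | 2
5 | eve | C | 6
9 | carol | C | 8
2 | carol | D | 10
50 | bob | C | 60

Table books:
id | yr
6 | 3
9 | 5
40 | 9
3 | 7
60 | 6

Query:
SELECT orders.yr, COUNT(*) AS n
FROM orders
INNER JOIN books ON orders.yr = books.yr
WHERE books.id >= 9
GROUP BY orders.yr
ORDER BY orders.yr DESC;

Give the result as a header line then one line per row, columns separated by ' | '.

== RESULT ==
orders.yr | n
9 | 1
5 | 2

Derivation:
After JOIN books (3 rows):
orders.yr | orders.owner | orders.tag | orders.price | books.id | books.yr
5 | dave | C | 2 | 9 | 5
5 | eve | C | 6 | 9 | 5
9 | carol | C | 8 | 40 | 9
After WHERE (3 rows):
orders.yr | orders.owner | orders.tag | orders.price | books.id | books.yr
5 | dave | C | 2 | 9 | 5
5 | eve | C | 6 | 9 | 5
9 | carol | C | 8 | 40 | 9
After GROUP BY (2 rows):
orders.yr | n
5 | 2
9 | 1
After ORDER BY (2 rows):
orders.yr | n
9 | 1
5 | 2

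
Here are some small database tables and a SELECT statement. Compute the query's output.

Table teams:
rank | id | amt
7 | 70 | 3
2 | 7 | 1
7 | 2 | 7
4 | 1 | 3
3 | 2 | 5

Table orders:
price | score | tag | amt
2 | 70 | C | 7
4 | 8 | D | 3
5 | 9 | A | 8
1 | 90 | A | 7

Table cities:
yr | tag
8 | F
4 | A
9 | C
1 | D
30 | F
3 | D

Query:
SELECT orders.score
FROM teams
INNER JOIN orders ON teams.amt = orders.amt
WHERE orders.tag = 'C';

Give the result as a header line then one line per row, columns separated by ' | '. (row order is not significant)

== RESULT ==
orders.score
70

Derivation:
After JOIN orders (4 rows):
teams.rank | teams.id | teams.amt | orders.price | orders.score | orders.tag | orders.amt
7 | 70 | 3 | 4 | 8 | D | 3
7 | 2 | 7 | 2 | 70 | C | 7
7 | 2 | 7 | 1 | 90 | A | 7
4 | 1 | 3 | 4 | 8 | D | 3
After WHERE (1 rows):
teams.rank | teams.id | teams.amt | orders.price | orders.score | orders.tag | orders.amt
7 | 2 | 7 | 2 | 70 | C | 7
After SELECT (1 rows):
orders.score
70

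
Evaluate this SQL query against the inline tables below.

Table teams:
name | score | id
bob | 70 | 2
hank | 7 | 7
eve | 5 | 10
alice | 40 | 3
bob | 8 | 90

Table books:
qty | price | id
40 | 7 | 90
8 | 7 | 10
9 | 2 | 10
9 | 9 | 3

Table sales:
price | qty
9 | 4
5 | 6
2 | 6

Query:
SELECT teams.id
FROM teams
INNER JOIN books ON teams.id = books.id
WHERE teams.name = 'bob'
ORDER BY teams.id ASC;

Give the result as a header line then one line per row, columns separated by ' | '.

After JOIN books (4 rows):
teams.name | teams.score | teams.id | books.qty | books.price | books.id
eve | 5 | 10 | 8 | 7 | 10
eve | 5 | 10 | 9 | 2 | 10
alice | 40 | 3 | 9 | 9 | 3
bob | 8 | 90 | 40 | 7 | 90
After WHERE (1 rows):
teams.name | teams.score | teams.id | books.qty | books.price | books.id
bob | 8 | 90 | 40 | 7 | 90
After SELECT (1 rows):
teams.id
90
After ORDER BY (1 rows):
teams.id
90

== RESULT ==
teams.id
90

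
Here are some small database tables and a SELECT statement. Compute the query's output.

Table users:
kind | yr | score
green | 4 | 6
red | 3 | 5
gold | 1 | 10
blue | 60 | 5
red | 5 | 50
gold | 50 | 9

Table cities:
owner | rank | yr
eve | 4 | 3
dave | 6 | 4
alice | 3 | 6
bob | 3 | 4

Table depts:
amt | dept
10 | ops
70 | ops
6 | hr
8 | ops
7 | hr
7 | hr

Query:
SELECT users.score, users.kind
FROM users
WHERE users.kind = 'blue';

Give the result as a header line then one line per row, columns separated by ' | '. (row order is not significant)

== RESULT ==
users.score | users.kind
5 | blue

Derivation:
After WHERE (1 rows):
users.kind | users.yr | users.score
blue | 60 | 5
After SELECT (1 rows):
users.score | users.kind
5 | blue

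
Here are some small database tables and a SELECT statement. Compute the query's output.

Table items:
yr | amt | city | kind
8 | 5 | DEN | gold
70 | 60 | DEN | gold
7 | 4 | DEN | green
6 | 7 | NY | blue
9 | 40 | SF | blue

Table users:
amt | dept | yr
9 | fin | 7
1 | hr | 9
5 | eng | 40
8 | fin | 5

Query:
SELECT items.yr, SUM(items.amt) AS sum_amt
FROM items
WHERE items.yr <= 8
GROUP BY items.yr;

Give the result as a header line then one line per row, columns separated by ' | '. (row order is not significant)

After WHERE (3 rows):
items.yr | items.amt | items.city | items.kind
8 | 5 | DEN | gold
7 | 4 | DEN | green
6 | 7 | NY | blue
After GROUP BY (3 rows):
items.yr | sum_amt
8 | 5
7 | 4
6 | 7

== RESULT ==
items.yr | sum_amt
8 | 5
7 | 4
6 | 7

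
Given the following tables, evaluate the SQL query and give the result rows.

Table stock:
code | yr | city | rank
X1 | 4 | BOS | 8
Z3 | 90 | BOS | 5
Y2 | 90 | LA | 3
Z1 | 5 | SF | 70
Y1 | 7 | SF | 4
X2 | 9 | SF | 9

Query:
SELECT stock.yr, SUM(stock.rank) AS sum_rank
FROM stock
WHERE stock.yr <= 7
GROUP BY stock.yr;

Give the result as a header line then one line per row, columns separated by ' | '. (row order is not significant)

== RESULT ==
stock.yr | sum_rank
4 | 8
5 | 70
7 | 4

Derivation:
After WHERE (3 rows):
stock.code | stock.yr | stock.city | stock.rank
X1 | 4 | BOS | 8
Z1 | 5 | SF | 70
Y1 | 7 | SF | 4
After GROUP BY (3 rows):
stock.yr | sum_rank
4 | 8
5 | 70
7 | 4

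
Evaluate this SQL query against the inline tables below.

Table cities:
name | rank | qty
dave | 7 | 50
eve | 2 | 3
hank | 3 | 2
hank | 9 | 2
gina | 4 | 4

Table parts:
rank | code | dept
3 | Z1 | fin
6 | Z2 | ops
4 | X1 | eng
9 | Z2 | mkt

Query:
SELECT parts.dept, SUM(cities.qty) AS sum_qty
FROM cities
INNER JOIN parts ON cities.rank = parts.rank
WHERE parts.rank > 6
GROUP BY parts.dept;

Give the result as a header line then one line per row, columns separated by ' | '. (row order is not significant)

After JOIN parts (3 rows):
cities.name | cities.rank | cities.qty | parts.rank | parts.code | parts.dept
hank | 3 | 2 | 3 | Z1 | fin
hank | 9 | 2 | 9 | Z2 | mkt
gina | 4 | 4 | 4 | X1 | eng
After WHERE (1 rows):
cities.name | cities.rank | cities.qty | parts.rank | parts.code | parts.dept
hank | 9 | 2 | 9 | Z2 | mkt
After GROUP BY (1 rows):
parts.dept | sum_qty
mkt | 2

== RESULT ==
parts.dept | sum_qty
mkt | 2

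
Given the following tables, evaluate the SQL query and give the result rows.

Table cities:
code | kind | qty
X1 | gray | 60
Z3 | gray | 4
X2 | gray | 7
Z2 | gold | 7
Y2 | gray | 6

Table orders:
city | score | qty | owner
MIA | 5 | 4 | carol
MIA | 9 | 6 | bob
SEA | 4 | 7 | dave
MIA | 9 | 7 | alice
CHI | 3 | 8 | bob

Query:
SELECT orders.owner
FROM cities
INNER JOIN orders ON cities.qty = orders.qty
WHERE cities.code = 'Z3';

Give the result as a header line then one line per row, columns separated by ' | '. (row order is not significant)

After JOIN orders (6 rows):
cities.code | cities.kind | cities.qty | orders.city | orders.score | orders.qty | orders.owner
Z3 | gray | 4 | MIA | 5 | 4 | carol
X2 | gray | 7 | SEA | 4 | 7 | dave
X2 | gray | 7 | MIA | 9 | 7 | alice
Z2 | gold | 7 | SEA | 4 | 7 | dave
Z2 | gold | 7 | MIA | 9 | 7 | alice
Y2 | gray | 6 | MIA | 9 | 6 | bob
After WHERE (1 rows):
cities.code | cities.kind | cities.qty | orders.city | orders.score | orders.qty | orders.owner
Z3 | gray | 4 | MIA | 5 | 4 | carol
After SELECT (1 rows):
orders.owner
carol

== RESULT ==
orders.owner
carol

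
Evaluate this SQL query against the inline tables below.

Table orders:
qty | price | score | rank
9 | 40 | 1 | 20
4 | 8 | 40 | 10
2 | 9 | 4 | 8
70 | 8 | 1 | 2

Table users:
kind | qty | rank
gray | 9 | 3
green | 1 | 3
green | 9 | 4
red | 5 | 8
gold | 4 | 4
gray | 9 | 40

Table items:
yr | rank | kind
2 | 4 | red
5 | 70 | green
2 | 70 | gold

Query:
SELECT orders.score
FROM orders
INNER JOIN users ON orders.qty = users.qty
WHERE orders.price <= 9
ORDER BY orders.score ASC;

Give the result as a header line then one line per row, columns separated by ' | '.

After JOIN users (4 rows):
orders.qty | orders.price | orders.score | orders.rank | users.kind | users.qty | users.rank
9 | 40 | 1 | 20 | gray | 9 | 3
9 | 40 | 1 | 20 | green | 9 | 4
9 | 40 | 1 | 20 | gray | 9 | 40
4 | 8 | 40 | 10 | gold | 4 | 4
After WHERE (1 rows):
orders.qty | orders.price | orders.score | orders.rank | users.kind | users.qty | users.rank
4 | 8 | 40 | 10 | gold | 4 | 4
After SELECT (1 rows):
orders.score
40
After ORDER BY (1 rows):
orders.score
40

== RESULT ==
orders.score
40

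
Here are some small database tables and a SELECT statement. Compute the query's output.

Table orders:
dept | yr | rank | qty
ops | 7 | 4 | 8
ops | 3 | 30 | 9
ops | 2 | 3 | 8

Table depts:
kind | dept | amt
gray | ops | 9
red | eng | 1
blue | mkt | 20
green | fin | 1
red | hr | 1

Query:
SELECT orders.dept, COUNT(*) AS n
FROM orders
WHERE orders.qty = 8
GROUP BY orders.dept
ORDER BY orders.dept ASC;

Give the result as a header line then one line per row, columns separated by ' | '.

== RESULT ==
orders.dept | n
ops | 2

Derivation:
After WHERE (2 rows):
orders.dept | orders.yr | orders.rank | orders.qty
ops | 7 | 4 | 8
ops | 2 | 3 | 8
After GROUP BY (1 rows):
orders.dept | n
ops | 2
After ORDER BY (1 rows):
orders.dept | n
ops | 2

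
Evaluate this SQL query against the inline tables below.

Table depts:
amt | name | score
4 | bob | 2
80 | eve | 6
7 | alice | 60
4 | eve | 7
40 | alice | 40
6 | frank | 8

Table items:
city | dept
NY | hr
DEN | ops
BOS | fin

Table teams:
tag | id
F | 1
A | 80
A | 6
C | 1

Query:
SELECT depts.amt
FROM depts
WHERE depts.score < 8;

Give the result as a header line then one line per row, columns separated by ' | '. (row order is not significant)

== RESULT ==
depts.amt
4
80
4

Derivation:
After WHERE (3 rows):
depts.amt | depts.name | depts.score
4 | bob | 2
80 | eve | 6
4 | eve | 7
After SELECT (3 rows):
depts.amt
4
80
4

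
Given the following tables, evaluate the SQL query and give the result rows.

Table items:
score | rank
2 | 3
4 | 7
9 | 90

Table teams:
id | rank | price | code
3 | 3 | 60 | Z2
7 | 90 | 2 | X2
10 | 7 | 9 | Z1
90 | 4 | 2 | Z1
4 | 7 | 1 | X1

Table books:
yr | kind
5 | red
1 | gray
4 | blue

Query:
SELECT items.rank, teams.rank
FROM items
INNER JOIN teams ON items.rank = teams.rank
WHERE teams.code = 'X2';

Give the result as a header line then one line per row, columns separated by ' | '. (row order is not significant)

After JOIN teams (4 rows):
items.score | items.rank | teams.id | teams.rank | teams.price | teams.code
2 | 3 | 3 | 3 | 60 | Z2
4 | 7 | 10 | 7 | 9 | Z1
4 | 7 | 4 | 7 | 1 | X1
9 | 90 | 7 | 90 | 2 | X2
After WHERE (1 rows):
items.score | items.rank | teams.id | teams.rank | teams.price | teams.code
9 | 90 | 7 | 90 | 2 | X2
After SELECT (1 rows):
items.rank | teams.rank
90 | 90

== RESULT ==
items.rank | teams.rank
90 | 90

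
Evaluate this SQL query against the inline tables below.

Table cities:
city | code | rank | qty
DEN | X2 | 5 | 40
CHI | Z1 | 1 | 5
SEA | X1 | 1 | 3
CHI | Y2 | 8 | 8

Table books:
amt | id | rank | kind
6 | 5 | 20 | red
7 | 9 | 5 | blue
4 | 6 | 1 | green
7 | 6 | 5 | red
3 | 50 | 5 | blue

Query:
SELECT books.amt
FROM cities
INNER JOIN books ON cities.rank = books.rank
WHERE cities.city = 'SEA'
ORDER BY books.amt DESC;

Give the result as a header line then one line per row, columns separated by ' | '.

After JOIN books (5 rows):
cities.city | cities.code | cities.rank | cities.qty | books.amt | books.id | books.rank | books.kind
DEN | X2 | 5 | 40 | 7 | 9 | 5 | blue
DEN | X2 | 5 | 40 | 7 | 6 | 5 | red
DEN | X2 | 5 | 40 | 3 | 50 | 5 | blue
CHI | Z1 | 1 | 5 | 4 | 6 | 1 | green
SEA | X1 | 1 | 3 | 4 | 6 | 1 | green
After WHERE (1 rows):
cities.city | cities.code | cities.rank | cities.qty | books.amt | books.id | books.rank | books.kind
SEA | X1 | 1 | 3 | 4 | 6 | 1 | green
After SELECT (1 rows):
books.amt
4
After ORDER BY (1 rows):
books.amt
4

== RESULT ==
books.amt
4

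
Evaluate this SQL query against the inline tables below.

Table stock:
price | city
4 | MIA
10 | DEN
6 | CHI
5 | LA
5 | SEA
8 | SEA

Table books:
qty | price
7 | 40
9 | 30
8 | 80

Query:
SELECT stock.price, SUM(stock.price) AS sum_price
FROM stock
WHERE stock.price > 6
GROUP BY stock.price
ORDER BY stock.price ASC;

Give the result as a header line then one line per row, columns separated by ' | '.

== RESULT ==
stock.price | sum_price
8 | 8
10 | 10

Derivation:
After WHERE (2 rows):
stock.price | stock.city
10 | DEN
8 | SEA
After GROUP BY (2 rows):
stock.price | sum_price
10 | 10
8 | 8
After ORDER BY (2 rows):
stock.price | sum_price
8 | 8
10 | 10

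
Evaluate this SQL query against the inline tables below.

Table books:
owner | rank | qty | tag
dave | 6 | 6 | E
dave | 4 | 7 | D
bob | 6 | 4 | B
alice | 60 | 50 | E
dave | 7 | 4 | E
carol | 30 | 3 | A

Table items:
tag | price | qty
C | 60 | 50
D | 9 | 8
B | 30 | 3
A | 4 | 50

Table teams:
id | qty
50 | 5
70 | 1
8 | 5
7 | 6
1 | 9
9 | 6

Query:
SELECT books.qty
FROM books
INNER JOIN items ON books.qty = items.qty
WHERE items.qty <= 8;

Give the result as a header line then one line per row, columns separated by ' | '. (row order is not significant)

== RESULT ==
books.qty
3

Derivation:
After JOIN items (3 rows):
books.owner | books.rank | books.qty | books.tag | items.tag | items.price | items.qty
alice | 60 | 50 | E | C | 60 | 50
alice | 60 | 50 | E | A | 4 | 50
carol | 30 | 3 | A | B | 30 | 3
After WHERE (1 rows):
books.owner | books.rank | books.qty | books.tag | items.tag | items.price | items.qty
carol | 30 | 3 | A | B | 30 | 3
After SELECT (1 rows):
books.qty
3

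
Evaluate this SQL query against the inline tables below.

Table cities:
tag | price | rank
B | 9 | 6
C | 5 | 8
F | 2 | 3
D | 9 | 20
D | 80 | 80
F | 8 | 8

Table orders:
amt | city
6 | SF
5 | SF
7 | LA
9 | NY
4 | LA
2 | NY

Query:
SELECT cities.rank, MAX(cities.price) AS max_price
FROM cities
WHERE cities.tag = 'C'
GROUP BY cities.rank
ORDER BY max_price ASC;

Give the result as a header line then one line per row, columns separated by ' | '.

== RESULT ==
cities.rank | max_price
8 | 5

Derivation:
After WHERE (1 rows):
cities.tag | cities.price | cities.rank
C | 5 | 8
After GROUP BY (1 rows):
cities.rank | max_price
8 | 5
After ORDER BY (1 rows):
cities.rank | max_price
8 | 5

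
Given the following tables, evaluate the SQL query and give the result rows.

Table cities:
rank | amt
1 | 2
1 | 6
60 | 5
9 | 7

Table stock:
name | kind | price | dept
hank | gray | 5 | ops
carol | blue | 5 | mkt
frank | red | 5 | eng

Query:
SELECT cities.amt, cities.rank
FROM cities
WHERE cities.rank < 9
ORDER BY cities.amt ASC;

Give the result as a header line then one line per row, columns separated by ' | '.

== RESULT ==
cities.amt | cities.rank
2 | 1
6 | 1

Derivation:
After WHERE (2 rows):
cities.rank | cities.amt
1 | 2
1 | 6
After SELECT (2 rows):
cities.amt | cities.rank
2 | 1
6 | 1
After ORDER BY (2 rows):
cities.amt | cities.rank
2 | 1
6 | 1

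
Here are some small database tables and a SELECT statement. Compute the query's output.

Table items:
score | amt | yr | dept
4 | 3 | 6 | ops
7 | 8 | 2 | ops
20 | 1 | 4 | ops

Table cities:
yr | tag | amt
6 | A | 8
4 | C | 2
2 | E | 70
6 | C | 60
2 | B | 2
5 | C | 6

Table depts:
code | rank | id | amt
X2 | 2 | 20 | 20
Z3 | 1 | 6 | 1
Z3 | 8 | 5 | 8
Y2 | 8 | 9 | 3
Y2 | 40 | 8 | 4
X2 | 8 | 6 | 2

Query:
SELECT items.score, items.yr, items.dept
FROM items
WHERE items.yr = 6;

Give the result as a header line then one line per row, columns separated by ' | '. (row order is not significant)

After WHERE (1 rows):
items.score | items.amt | items.yr | items.dept
4 | 3 | 6 | ops
After SELECT (1 rows):
items.score | items.yr | items.dept
4 | 6 | ops

== RESULT ==
items.score | items.yr | items.dept
4 | 6 | ops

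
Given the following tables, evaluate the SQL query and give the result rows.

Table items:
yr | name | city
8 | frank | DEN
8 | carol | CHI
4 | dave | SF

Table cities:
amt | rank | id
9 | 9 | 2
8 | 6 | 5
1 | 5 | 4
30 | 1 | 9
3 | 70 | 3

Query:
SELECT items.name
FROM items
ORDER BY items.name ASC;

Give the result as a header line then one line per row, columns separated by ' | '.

== RESULT ==
items.name
carol
dave
frank

Derivation:
After SELECT (3 rows):
items.name
frank
carol
dave
After ORDER BY (3 rows):
items.name
carol
dave
frank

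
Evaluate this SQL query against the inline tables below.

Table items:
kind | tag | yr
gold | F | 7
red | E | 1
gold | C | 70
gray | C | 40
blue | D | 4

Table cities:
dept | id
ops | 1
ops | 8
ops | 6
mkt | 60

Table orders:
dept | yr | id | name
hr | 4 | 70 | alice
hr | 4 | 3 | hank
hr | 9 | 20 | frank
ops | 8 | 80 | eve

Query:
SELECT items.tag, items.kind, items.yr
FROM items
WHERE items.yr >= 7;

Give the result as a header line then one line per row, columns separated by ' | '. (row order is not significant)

== RESULT ==
items.tag | items.kind | items.yr
F | gold | 7
C | gold | 70
C | gray | 40

Derivation:
After WHERE (3 rows):
items.kind | items.tag | items.yr
gold | F | 7
gold | C | 70
gray | C | 40
After SELECT (3 rows):
items.tag | items.kind | items.yr
F | gold | 7
C | gold | 70
C | gray | 40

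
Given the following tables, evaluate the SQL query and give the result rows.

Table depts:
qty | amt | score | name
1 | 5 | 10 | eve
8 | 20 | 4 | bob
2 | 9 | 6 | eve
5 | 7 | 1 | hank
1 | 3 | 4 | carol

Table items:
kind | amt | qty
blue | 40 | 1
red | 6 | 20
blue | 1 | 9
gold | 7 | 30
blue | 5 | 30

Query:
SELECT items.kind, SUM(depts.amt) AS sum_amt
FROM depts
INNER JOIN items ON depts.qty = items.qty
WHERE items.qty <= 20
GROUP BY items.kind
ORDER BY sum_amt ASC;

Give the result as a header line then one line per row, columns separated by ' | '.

== RESULT ==
items.kind | sum_amt
blue | 8

Derivation:
After JOIN items (2 rows):
depts.qty | depts.amt | depts.score | depts.name | items.kind | items.amt | items.qty
1 | 5 | 10 | eve | blue | 40 | 1
1 | 3 | 4 | carol | blue | 40 | 1
After WHERE (2 rows):
depts.qty | depts.amt | depts.score | depts.name | items.kind | items.amt | items.qty
1 | 5 | 10 | eve | blue | 40 | 1
1 | 3 | 4 | carol | blue | 40 | 1
After GROUP BY (1 rows):
items.kind | sum_amt
blue | 8
After ORDER BY (1 rows):
items.kind | sum_amt
blue | 8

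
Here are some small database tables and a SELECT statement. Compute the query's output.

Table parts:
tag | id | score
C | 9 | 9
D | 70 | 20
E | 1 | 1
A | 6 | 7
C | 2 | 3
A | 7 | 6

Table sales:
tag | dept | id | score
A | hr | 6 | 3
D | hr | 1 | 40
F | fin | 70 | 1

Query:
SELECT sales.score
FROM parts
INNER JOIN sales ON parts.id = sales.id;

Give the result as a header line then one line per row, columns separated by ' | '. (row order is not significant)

After JOIN sales (3 rows):
parts.tag | parts.id | parts.score | sales.tag | sales.dept | sales.id | sales.score
D | 70 | 20 | F | fin | 70 | 1
E | 1 | 1 | D | hr | 1 | 40
A | 6 | 7 | A | hr | 6 | 3
After SELECT (3 rows):
sales.score
1
40
3

== RESULT ==
sales.score
1
40
3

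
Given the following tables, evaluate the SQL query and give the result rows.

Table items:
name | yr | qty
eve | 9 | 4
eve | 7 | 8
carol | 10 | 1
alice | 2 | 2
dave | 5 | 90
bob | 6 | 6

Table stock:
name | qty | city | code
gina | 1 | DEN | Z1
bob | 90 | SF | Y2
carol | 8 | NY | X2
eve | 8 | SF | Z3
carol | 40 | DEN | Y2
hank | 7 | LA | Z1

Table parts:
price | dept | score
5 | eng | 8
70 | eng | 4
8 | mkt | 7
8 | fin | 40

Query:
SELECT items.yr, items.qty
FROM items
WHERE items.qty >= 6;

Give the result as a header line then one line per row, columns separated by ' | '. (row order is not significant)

== RESULT ==
items.yr | items.qty
7 | 8
5 | 90
6 | 6

Derivation:
After WHERE (3 rows):
items.name | items.yr | items.qty
eve | 7 | 8
dave | 5 | 90
bob | 6 | 6
After SELECT (3 rows):
items.yr | items.qty
7 | 8
5 | 90
6 | 6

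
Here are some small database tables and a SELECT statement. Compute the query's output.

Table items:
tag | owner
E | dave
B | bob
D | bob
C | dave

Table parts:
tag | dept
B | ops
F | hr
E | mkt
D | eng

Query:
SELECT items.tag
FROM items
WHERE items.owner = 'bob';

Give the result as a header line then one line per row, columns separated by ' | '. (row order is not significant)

== RESULT ==
items.tag
B
D

Derivation:
After WHERE (2 rows):
items.tag | items.owner
B | bob
D | bob
After SELECT (2 rows):
items.tag
B
D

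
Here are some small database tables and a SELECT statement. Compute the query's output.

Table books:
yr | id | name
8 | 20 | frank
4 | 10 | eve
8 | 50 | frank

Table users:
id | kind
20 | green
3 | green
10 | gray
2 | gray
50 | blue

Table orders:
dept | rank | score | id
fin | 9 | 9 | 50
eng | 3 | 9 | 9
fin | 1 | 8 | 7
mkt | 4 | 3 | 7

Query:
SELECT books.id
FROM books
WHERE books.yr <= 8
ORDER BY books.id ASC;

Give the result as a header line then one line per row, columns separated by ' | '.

== RESULT ==
books.id
10
20
50

Derivation:
After WHERE (3 rows):
books.yr | books.id | books.name
8 | 20 | frank
4 | 10 | eve
8 | 50 | frank
After SELECT (3 rows):
books.id
20
10
50
After ORDER BY (3 rows):
books.id
10
20
50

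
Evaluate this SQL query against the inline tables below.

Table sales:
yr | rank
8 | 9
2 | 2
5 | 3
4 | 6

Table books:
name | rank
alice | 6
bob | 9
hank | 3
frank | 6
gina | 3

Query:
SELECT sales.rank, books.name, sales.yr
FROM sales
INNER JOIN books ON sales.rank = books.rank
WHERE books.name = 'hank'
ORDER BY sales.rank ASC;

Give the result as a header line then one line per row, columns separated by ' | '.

== RESULT ==
sales.rank | books.name | sales.yr
3 | hank | 5

Derivation:
After JOIN books (5 rows):
sales.yr | sales.rank | books.name | books.rank
8 | 9 | bob | 9
5 | 3 | hank | 3
5 | 3 | gina | 3
4 | 6 | alice | 6
4 | 6 | frank | 6
After WHERE (1 rows):
sales.yr | sales.rank | books.name | books.rank
5 | 3 | hank | 3
After SELECT (1 rows):
sales.rank | books.name | sales.yr
3 | hank | 5
After ORDER BY (1 rows):
sales.rank | books.name | sales.yr
3 | hank | 5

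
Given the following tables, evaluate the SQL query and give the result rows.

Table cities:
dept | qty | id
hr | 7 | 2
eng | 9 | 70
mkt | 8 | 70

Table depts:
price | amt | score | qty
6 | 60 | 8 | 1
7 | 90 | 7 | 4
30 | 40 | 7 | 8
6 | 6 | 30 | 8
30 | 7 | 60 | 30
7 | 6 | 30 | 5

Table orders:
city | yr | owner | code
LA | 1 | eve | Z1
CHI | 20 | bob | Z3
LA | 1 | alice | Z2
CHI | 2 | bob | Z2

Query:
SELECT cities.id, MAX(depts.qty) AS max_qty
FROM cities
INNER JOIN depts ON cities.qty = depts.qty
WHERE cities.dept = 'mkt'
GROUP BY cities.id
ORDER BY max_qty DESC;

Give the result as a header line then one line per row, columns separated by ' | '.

After JOIN depts (2 rows):
cities.dept | cities.qty | cities.id | depts.price | depts.amt | depts.score | depts.qty
mkt | 8 | 70 | 30 | 40 | 7 | 8
mkt | 8 | 70 | 6 | 6 | 30 | 8
After WHERE (2 rows):
cities.dept | cities.qty | cities.id | depts.price | depts.amt | depts.score | depts.qty
mkt | 8 | 70 | 30 | 40 | 7 | 8
mkt | 8 | 70 | 6 | 6 | 30 | 8
After GROUP BY (1 rows):
cities.id | max_qty
70 | 8
After ORDER BY (1 rows):
cities.id | max_qty
70 | 8

== RESULT ==
cities.id | max_qty
70 | 8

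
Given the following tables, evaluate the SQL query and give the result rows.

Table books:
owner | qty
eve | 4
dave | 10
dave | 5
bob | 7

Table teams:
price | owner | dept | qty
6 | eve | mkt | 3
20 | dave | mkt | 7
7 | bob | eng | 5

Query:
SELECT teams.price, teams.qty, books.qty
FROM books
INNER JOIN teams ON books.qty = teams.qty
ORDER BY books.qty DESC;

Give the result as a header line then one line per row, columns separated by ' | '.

After JOIN teams (2 rows):
books.owner | books.qty | teams.price | teams.owner | teams.dept | teams.qty
dave | 5 | 7 | bob | eng | 5
bob | 7 | 20 | dave | mkt | 7
After SELECT (2 rows):
teams.price | teams.qty | books.qty
7 | 5 | 5
20 | 7 | 7
After ORDER BY (2 rows):
teams.price | teams.qty | books.qty
20 | 7 | 7
7 | 5 | 5

== RESULT ==
teams.price | teams.qty | books.qty
20 | 7 | 7
7 | 5 | 5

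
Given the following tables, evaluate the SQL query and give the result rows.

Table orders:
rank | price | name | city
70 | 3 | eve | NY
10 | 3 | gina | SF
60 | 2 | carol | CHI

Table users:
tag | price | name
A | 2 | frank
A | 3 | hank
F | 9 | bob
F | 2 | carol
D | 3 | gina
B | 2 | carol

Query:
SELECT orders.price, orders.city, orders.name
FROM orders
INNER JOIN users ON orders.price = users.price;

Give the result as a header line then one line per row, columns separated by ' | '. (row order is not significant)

== RESULT ==
orders.price | orders.city | orders.name
3 | NY | eve
3 | NY | eve
3 | SF | gina
3 | SF | gina
2 | CHI | carol
2 | CHI | carol
2 | CHI | carol

Derivation:
After JOIN users (7 rows):
orders.rank | orders.price | orders.name | orders.city | users.tag | users.price | users.name
70 | 3 | eve | NY | A | 3 | hank
70 | 3 | eve | NY | D | 3 | gina
10 | 3 | gina | SF | A | 3 | hank
10 | 3 | gina | SF | D | 3 | gina
60 | 2 | carol | CHI | A | 2 | frank
60 | 2 | carol | CHI | F | 2 | carol
60 | 2 | carol | CHI | B | 2 | carol
After SELECT (7 rows):
orders.price | orders.city | orders.name
3 | NY | eve
3 | NY | eve
3 | SF | gina
3 | SF | gina
2 | CHI | carol
2 | CHI | carol
2 | CHI | carol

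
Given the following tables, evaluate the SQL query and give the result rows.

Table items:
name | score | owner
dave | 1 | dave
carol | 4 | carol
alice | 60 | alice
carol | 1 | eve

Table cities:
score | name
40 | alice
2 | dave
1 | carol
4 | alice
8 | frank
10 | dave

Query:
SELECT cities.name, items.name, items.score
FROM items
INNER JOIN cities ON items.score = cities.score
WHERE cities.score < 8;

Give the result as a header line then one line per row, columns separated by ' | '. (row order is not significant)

After JOIN cities (3 rows):
items.name | items.score | items.owner | cities.score | cities.name
dave | 1 | dave | 1 | carol
carol | 4 | carol | 4 | alice
carol | 1 | eve | 1 | carol
After WHERE (3 rows):
items.name | items.score | items.owner | cities.score | cities.name
dave | 1 | dave | 1 | carol
carol | 4 | carol | 4 | alice
carol | 1 | eve | 1 | carol
After SELECT (3 rows):
cities.name | items.name | items.score
carol | dave | 1
alice | carol | 4
carol | carol | 1

== RESULT ==
cities.name | items.name | items.score
carol | dave | 1
alice | carol | 4
carol | carol | 1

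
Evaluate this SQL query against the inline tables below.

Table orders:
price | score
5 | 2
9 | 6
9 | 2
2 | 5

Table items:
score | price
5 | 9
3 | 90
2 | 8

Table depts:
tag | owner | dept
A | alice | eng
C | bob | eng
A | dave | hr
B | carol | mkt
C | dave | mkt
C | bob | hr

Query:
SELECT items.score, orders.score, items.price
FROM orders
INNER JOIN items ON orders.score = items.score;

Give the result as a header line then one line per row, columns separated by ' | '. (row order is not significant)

After JOIN items (3 rows):
orders.price | orders.score | items.score | items.price
5 | 2 | 2 | 8
9 | 2 | 2 | 8
2 | 5 | 5 | 9
After SELECT (3 rows):
items.score | orders.score | items.price
2 | 2 | 8
2 | 2 | 8
5 | 5 | 9

== RESULT ==
items.score | orders.score | items.price
2 | 2 | 8
2 | 2 | 8
5 | 5 | 9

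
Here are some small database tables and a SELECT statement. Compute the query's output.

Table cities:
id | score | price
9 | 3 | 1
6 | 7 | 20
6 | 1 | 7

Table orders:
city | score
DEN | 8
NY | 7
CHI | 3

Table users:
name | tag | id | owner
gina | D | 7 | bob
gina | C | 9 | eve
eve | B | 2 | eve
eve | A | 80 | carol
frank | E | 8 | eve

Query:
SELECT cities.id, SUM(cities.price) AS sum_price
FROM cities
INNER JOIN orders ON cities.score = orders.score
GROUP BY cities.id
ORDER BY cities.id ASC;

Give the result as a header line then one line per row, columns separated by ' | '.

After JOIN orders (2 rows):
cities.id | cities.score | cities.price | orders.city | orders.score
9 | 3 | 1 | CHI | 3
6 | 7 | 20 | NY | 7
After GROUP BY (2 rows):
cities.id | sum_price
9 | 1
6 | 20
After ORDER BY (2 rows):
cities.id | sum_price
6 | 20
9 | 1

== RESULT ==
cities.id | sum_price
6 | 20
9 | 1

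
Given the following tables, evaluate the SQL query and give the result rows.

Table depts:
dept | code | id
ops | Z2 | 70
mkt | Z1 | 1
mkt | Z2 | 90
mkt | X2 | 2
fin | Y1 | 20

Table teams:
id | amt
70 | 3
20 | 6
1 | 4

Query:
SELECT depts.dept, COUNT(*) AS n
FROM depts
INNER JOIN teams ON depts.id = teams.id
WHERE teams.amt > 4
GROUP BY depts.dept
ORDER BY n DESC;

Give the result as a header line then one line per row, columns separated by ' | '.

== RESULT ==
depts.dept | n
fin | 1

Derivation:
After JOIN teams (3 rows):
depts.dept | depts.code | depts.id | teams.id | teams.amt
ops | Z2 | 70 | 70 | 3
mkt | Z1 | 1 | 1 | 4
fin | Y1 | 20 | 20 | 6
After WHERE (1 rows):
depts.dept | depts.code | depts.id | teams.id | teams.amt
fin | Y1 | 20 | 20 | 6
After GROUP BY (1 rows):
depts.dept | n
fin | 1
After ORDER BY (1 rows):
depts.dept | n
fin | 1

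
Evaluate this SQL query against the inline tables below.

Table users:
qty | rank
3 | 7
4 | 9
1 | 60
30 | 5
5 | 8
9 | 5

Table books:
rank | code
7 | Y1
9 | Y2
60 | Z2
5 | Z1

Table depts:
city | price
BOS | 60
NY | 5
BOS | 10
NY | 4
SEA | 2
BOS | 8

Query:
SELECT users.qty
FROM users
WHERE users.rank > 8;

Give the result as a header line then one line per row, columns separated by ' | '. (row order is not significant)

After WHERE (2 rows):
users.qty | users.rank
4 | 9
1 | 60
After SELECT (2 rows):
users.qty
4
1

== RESULT ==
users.qty
4
1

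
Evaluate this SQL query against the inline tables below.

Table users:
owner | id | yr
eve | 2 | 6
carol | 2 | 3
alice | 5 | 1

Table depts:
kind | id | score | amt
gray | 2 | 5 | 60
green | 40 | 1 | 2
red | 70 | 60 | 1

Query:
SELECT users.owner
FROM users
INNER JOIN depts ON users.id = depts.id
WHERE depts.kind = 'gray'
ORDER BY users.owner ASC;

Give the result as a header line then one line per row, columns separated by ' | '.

== RESULT ==
users.owner
carol
eve

Derivation:
After JOIN depts (2 rows):
users.owner | users.id | users.yr | depts.kind | depts.id | depts.score | depts.amt
eve | 2 | 6 | gray | 2 | 5 | 60
carol | 2 | 3 | gray | 2 | 5 | 60
After WHERE (2 rows):
users.owner | users.id | users.yr | depts.kind | depts.id | depts.score | depts.amt
eve | 2 | 6 | gray | 2 | 5 | 60
carol | 2 | 3 | gray | 2 | 5 | 60
After SELECT (2 rows):
users.owner
eve
carol
After ORDER BY (2 rows):
users.owner
carol
eve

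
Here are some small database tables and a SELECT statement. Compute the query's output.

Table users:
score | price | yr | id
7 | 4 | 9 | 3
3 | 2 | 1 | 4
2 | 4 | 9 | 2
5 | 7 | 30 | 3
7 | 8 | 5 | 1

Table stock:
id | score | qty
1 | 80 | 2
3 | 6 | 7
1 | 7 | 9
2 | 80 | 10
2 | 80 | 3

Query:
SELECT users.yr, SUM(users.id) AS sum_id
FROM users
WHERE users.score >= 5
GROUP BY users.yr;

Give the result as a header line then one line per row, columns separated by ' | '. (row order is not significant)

After WHERE (3 rows):
users.score | users.price | users.yr | users.id
7 | 4 | 9 | 3
5 | 7 | 30 | 3
7 | 8 | 5 | 1
After GROUP BY (3 rows):
users.yr | sum_id
9 | 3
30 | 3
5 | 1

== RESULT ==
users.yr | sum_id
9 | 3
30 | 3
5 | 1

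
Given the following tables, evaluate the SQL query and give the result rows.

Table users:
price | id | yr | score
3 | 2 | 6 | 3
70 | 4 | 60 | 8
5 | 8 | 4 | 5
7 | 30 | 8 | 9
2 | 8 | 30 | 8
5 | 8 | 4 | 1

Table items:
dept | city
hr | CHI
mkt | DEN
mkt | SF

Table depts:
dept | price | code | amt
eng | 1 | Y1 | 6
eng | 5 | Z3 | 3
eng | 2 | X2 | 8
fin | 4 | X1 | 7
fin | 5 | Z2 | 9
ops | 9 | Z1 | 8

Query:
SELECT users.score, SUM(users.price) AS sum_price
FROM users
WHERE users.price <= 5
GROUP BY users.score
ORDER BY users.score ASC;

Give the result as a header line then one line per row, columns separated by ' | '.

== RESULT ==
users.score | sum_price
1 | 5
3 | 3
5 | 5
8 | 2

Derivation:
After WHERE (4 rows):
users.price | users.id | users.yr | users.score
3 | 2 | 6 | 3
5 | 8 | 4 | 5
2 | 8 | 30 | 8
5 | 8 | 4 | 1
After GROUP BY (4 rows):
users.score | sum_price
3 | 3
5 | 5
8 | 2
1 | 5
After ORDER BY (4 rows):
users.score | sum_price
1 | 5
3 | 3
5 | 5
8 | 2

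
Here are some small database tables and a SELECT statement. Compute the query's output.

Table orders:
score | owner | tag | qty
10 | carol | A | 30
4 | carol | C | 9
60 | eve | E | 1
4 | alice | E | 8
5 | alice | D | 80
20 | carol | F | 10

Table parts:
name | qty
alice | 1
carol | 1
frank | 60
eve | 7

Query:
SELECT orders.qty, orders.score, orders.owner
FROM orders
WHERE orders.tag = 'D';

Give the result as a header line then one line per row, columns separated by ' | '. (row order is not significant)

== RESULT ==
orders.qty | orders.score | orders.owner
80 | 5 | alice

Derivation:
After WHERE (1 rows):
orders.score | orders.owner | orders.tag | orders.qty
5 | alice | D | 80
After SELECT (1 rows):
orders.qty | orders.score | orders.owner
80 | 5 | alice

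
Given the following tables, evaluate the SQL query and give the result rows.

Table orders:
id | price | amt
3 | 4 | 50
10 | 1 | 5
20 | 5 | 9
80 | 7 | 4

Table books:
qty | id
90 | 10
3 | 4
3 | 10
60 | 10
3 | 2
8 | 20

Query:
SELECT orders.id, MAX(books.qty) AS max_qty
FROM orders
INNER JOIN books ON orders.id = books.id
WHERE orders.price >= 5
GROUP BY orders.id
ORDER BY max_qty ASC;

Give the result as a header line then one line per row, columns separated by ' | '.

After JOIN books (4 rows):
orders.id | orders.price | orders.amt | books.qty | books.id
10 | 1 | 5 | 90 | 10
10 | 1 | 5 | 3 | 10
10 | 1 | 5 | 60 | 10
20 | 5 | 9 | 8 | 20
After WHERE (1 rows):
orders.id | orders.price | orders.amt | books.qty | books.id
20 | 5 | 9 | 8 | 20
After GROUP BY (1 rows):
orders.id | max_qty
20 | 8
After ORDER BY (1 rows):
orders.id | max_qty
20 | 8

== RESULT ==
orders.id | max_qty
20 | 8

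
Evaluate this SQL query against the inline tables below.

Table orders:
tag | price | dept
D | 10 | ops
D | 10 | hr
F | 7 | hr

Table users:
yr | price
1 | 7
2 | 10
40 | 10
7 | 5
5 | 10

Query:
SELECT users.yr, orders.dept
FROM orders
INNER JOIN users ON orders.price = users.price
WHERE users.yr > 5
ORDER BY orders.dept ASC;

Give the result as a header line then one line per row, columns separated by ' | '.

== RESULT ==
users.yr | orders.dept
40 | hr
40 | ops

Derivation:
After JOIN users (7 rows):
orders.tag | orders.price | orders.dept | users.yr | users.price
D | 10 | ops | 2 | 10
D | 10 | ops | 40 | 10
D | 10 | ops | 5 | 10
D | 10 | hr | 2 | 10
D | 10 | hr | 40 | 10
D | 10 | hr | 5 | 10
F | 7 | hr | 1 | 7
After WHERE (2 rows):
orders.tag | orders.price | orders.dept | users.yr | users.price
D | 10 | ops | 40 | 10
D | 10 | hr | 40 | 10
After SELECT (2 rows):
users.yr | orders.dept
40 | ops
40 | hr
After ORDER BY (2 rows):
users.yr | orders.dept
40 | hr
40 | ops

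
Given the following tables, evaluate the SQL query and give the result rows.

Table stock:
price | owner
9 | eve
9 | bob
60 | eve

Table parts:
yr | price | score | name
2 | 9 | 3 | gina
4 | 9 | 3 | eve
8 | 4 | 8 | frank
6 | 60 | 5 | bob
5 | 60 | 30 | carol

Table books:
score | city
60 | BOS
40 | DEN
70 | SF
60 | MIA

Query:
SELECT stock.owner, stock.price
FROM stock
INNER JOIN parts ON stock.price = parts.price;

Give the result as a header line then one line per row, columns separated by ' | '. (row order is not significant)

== RESULT ==
stock.owner | stock.price
eve | 9
eve | 9
bob | 9
bob | 9
eve | 60
eve | 60

Derivation:
After JOIN parts (6 rows):
stock.price | stock.owner | parts.yr | parts.price | parts.score | parts.name
9 | eve | 2 | 9 | 3 | gina
9 | eve | 4 | 9 | 3 | eve
9 | bob | 2 | 9 | 3 | gina
9 | bob | 4 | 9 | 3 | eve
60 | eve | 6 | 60 | 5 | bob
60 | eve | 5 | 60 | 30 | carol
After SELECT (6 rows):
stock.owner | stock.price
eve | 9
eve | 9
bob | 9
bob | 9
eve | 60
eve | 60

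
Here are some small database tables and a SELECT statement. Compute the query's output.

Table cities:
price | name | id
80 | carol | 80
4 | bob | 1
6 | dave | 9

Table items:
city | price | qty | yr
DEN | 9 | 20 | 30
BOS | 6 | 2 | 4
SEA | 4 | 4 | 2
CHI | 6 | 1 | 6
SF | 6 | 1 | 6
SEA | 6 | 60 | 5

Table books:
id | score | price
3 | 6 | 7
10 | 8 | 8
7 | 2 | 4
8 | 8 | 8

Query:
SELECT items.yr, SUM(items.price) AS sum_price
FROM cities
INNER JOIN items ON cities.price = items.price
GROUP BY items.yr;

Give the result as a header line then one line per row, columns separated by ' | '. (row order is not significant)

After JOIN items (5 rows):
cities.price | cities.name | cities.id | items.city | items.price | items.qty | items.yr
4 | bob | 1 | SEA | 4 | 4 | 2
6 | dave | 9 | BOS | 6 | 2 | 4
6 | dave | 9 | CHI | 6 | 1 | 6
6 | dave | 9 | SF | 6 | 1 | 6
6 | dave | 9 | SEA | 6 | 60 | 5
After GROUP BY (4 rows):
items.yr | sum_price
2 | 4
4 | 6
6 | 12
5 | 6

== RESULT ==
items.yr | sum_price
2 | 4
4 | 6
6 | 12
5 | 6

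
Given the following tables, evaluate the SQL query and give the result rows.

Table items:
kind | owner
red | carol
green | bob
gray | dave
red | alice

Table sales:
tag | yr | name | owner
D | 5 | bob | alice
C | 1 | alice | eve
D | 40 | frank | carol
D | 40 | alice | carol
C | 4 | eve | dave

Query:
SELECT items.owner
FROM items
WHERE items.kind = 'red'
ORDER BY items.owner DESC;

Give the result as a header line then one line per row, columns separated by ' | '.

After WHERE (2 rows):
items.kind | items.owner
red | carol
red | alice
After SELECT (2 rows):
items.owner
carol
alice
After ORDER BY (2 rows):
items.owner
carol
alice

== RESULT ==
items.owner
carol
alice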